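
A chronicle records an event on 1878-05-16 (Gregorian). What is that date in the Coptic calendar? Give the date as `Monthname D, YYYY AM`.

Pashons 9, 1594 AM

Julian Day Number of the source date = 2407121.
Converting JDN 2407121 to the Coptic calendar gives 9 Pashons 1594 AM.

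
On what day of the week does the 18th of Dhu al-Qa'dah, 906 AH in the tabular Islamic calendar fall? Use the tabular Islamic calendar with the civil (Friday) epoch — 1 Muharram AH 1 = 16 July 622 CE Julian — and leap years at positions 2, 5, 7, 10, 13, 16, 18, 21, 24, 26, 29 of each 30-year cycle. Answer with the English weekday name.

Saturday

Equivalently 15 June 1501 Gregorian, JDN 2269454.
2269454 ≡ 5 (mod 7); counting from Monday = 0 gives Saturday.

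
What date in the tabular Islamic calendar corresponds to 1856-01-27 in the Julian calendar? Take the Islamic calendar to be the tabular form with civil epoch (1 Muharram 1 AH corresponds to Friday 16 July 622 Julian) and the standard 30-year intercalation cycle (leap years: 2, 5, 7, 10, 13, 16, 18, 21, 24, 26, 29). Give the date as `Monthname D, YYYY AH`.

Jumada al-Thani 1, 1272 AH

Julian Day Number of the source date = 2398988.
Converting JDN 2398988 to the tabular Islamic calendar gives 1 Jumada al-Thani 1272 AH.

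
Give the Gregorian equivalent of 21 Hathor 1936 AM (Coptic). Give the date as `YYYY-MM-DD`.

Julian Day Number of the source date = 2531869.
Converting JDN 2531869 to the Gregorian calendar gives 3 December 2219 CE.

2219-12-03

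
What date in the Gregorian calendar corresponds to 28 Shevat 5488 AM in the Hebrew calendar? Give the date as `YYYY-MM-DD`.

1728-02-08

Both dates share Julian Day Number 2352237; in the Gregorian calendar that is 8 February 1728 CE.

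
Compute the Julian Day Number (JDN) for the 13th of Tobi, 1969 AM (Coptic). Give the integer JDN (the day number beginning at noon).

In the Gregorian calendar the same day is 23 January 2253.
JDN 2400001 is 17 November 1858 CE (Gregorian), MJD 0; the target day is +143973 days from there, so JDN = 2543974.

2543974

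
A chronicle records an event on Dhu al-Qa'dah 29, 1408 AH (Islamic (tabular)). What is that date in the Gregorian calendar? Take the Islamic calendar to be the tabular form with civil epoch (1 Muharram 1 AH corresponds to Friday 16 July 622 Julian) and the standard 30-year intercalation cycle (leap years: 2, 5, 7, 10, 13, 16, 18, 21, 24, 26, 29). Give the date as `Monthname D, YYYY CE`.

July 14, 1988 CE

Julian Day Number of the source date = 2447357.
Converting JDN 2447357 to the Gregorian calendar gives 14 July 1988 CE.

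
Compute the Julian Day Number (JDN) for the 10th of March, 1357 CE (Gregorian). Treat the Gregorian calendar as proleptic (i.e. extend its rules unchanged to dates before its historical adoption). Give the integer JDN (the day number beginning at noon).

JDN 2400001 is 17 November 1858 CE (Gregorian), MJD 0; the target day is −183238 days from there, so JDN = 2216763.

2216763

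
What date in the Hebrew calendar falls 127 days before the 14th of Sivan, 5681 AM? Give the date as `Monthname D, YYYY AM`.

Adar I 5, 5681 AM

The starting date is JDN 2422861; 2422861 − 127 = 2422734.
JDN 2422734 corresponds to Adar I 5, 5681 AM.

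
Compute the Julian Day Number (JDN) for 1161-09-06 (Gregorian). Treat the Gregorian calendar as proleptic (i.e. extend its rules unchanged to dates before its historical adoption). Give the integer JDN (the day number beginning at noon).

2145355

JDN 2400001 is 17 November 1858 CE (Gregorian), MJD 0; the target day is −254646 days from there, so JDN = 2145355.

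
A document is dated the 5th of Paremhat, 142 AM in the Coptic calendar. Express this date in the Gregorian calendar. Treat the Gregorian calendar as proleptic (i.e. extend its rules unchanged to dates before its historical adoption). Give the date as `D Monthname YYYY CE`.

2 March 426 CE

Both dates share Julian Day Number 1876714; in the Gregorian calendar that is 2 March 426 CE.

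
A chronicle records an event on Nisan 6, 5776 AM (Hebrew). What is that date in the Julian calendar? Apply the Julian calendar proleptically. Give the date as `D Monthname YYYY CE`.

1 April 2016 CE

The source date corresponds to 14 April 2016 in the Gregorian calendar (JDN 2457493).
That day falls on 1 April 2016 CE in the Julian calendar.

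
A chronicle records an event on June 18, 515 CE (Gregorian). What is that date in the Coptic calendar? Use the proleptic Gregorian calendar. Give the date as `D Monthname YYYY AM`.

22 Paoni 231 AM

Both dates share Julian Day Number 1909328; in the Coptic calendar that is 22 Paoni 231 AM.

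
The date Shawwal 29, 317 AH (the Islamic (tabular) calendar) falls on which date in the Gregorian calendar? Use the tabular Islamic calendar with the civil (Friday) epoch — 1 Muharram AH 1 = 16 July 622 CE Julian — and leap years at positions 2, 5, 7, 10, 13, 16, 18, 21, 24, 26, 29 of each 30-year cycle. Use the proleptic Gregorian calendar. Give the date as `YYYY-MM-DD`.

0929-12-10

Both dates share Julian Day Number 2060714; in the Gregorian calendar that is 10 December 929 CE.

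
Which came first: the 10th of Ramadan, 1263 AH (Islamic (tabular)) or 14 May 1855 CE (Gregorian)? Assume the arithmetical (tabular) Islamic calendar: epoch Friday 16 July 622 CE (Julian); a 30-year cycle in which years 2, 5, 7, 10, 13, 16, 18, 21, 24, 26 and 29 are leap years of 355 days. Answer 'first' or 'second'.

Converting both to JDN: 2395896 vs 2398718; the smaller is the first.

first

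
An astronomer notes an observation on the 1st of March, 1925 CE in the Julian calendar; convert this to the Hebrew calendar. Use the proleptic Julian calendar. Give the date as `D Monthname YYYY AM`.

Julian Day Number of the source date = 2424224.
Converting JDN 2424224 to the Hebrew calendar gives 18 Adar 5685 AM.

18 Adar 5685 AM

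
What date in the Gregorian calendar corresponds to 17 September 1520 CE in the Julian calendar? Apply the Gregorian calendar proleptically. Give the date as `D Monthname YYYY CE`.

At this point the Julian calendar is 10 days behind the Gregorian.
17 September 1520 Julian + 10 days → 27 September 1520 Gregorian.

27 September 1520 CE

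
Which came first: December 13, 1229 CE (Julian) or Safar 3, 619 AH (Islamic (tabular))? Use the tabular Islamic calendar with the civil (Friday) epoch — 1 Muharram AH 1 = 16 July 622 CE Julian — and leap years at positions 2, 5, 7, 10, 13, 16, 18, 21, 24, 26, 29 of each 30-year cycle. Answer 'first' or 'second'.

second

The two dates have Julian Day Numbers 2170297 and 2167471 respectively.
Since 2167471 < 2170297, the second date comes first.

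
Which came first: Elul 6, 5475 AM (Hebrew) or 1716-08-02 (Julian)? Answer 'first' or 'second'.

First date → JDN 2347697; second date → JDN 2348041.
JDN 2347697 < JDN 2348041, so the first date is earlier.

first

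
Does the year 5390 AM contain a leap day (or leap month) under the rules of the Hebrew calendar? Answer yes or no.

Hebrew year 5390 is year 13 of its 19-year Metonic cycle; leap years are at positions 3, 6, 8, 11, 14, 17, 19, so it is a common year (12 months).

no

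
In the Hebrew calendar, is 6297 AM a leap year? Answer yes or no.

Hebrew year 6297 is year 8 of its 19-year Metonic cycle; leap years are at positions 3, 6, 8, 11, 14, 17, 19, so it is a leap year (13 months).

yes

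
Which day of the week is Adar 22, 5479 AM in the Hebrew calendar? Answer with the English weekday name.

Monday

Equivalently 13 March 1719 Gregorian, JDN 2348983.
2348983 ≡ 0 (mod 7); counting from Monday = 0 gives Monday.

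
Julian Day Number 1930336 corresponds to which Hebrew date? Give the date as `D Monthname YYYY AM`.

29 Kislev 4333 AM

The proleptic Gregorian equivalent of JDN 1930336 is 23 December 572.
In the Hebrew calendar that day is 29 Kislev 4333 AM.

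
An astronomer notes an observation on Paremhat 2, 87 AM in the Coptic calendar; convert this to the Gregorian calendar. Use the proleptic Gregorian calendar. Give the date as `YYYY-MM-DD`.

Julian Day Number of the source date = 1856622.
Converting JDN 1856622 to the Gregorian calendar gives 27 February 371 CE.

0371-02-27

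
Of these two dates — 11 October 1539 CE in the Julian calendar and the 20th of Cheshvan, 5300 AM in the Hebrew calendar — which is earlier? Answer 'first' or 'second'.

The two dates have Julian Day Numbers 2283461 and 2283482 respectively.
Since 2283461 < 2283482, the first date comes first.

first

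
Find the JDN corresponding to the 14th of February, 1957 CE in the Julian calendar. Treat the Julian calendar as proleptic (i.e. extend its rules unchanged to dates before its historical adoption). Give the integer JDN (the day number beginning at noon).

In the Gregorian calendar the same day is 27 February 1957.
JDN 2451545 is 1 January 2000 CE (Gregorian); the target day is −15648 days from there, so JDN = 2435897.

2435897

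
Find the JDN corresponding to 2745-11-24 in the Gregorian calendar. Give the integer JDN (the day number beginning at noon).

2723978

JDN 2400001 is 17 November 1858 CE (Gregorian), MJD 0; the target day is +323977 days from there, so JDN = 2723978.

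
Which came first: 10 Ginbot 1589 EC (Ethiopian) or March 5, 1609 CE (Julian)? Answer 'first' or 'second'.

Converting both to JDN: 2304487 vs 2308809; the smaller is the first.

first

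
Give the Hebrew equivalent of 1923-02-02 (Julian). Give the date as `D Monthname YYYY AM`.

Both dates share Julian Day Number 2423466; in the Hebrew calendar that is 29 Shevat 5683 AM.

29 Shevat 5683 AM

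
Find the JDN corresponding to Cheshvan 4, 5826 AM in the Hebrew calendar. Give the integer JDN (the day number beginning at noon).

2475593

Equivalently 3 November 2065 (Gregorian).
JDN 2400001 is 17 November 1858 CE (Gregorian), MJD 0; the target day is +75592 days from there, so JDN = 2475593.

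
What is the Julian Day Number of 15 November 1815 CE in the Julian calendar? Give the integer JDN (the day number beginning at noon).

2384305

In the Gregorian calendar the same day is 27 November 1815.
JDN 2299161 is 15 October 1582 CE (Gregorian); the target day is +85144 days from there, so JDN = 2384305.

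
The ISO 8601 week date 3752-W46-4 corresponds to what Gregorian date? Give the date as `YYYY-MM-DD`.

3752-11-16

ISO week 1 of 3752 is the week containing the first Thursday of 3752.
Week 46, day 4 (Thursday) lands on 3752-11-16.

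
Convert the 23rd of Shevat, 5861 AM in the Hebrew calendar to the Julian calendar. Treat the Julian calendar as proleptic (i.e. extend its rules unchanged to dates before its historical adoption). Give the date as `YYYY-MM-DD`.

2101-02-08

Both dates share Julian Day Number 2488487; in the Julian calendar that is 8 February 2101 CE.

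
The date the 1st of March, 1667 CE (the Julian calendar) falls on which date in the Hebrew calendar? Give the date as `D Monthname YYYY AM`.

Both dates share Julian Day Number 2329989; in the Hebrew calendar that is 15 Adar 5427 AM.

15 Adar 5427 AM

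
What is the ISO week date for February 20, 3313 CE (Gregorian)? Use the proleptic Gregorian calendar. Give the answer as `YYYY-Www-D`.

The weekday is Monday (ISO weekday 1).
That Monday belongs to ISO week 8 of ISO year 3313.

3313-W08-1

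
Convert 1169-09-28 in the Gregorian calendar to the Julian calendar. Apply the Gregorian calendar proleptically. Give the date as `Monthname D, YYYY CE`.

September 21, 1169 CE

At this point the Julian calendar is 7 days behind the Gregorian.
28 September 1169 Gregorian − 7 days → 21 September 1169 Julian.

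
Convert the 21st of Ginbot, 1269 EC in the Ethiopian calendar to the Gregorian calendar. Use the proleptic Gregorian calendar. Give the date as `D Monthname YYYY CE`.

Julian Day Number of the source date = 2187618.
Converting JDN 2187618 to the Gregorian calendar gives 23 May 1277 CE.

23 May 1277 CE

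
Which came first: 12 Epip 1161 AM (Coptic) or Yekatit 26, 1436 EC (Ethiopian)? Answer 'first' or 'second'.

second

First date → JDN 2249031; second date → JDN 2248530.
JDN 2248530 < JDN 2249031, so the second date is earlier.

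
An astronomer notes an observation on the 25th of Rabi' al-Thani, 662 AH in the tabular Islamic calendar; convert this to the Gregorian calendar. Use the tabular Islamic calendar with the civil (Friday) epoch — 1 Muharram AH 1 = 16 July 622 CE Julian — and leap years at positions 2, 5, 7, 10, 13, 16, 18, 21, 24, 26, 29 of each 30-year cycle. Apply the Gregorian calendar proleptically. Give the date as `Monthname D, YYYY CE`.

March 3, 1264 CE

Julian Day Number of the source date = 2182789.
Converting JDN 2182789 to the Gregorian calendar gives 3 March 1264 CE.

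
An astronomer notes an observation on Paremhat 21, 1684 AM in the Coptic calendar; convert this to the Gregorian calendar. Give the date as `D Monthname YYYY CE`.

Julian Day Number of the source date = 2439946.
Converting JDN 2439946 to the Gregorian calendar gives 30 March 1968 CE.

30 March 1968 CE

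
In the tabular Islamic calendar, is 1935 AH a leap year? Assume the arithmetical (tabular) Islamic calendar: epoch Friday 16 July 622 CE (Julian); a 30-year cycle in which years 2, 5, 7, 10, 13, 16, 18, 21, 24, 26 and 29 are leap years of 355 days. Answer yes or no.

no

Year 1935 AH is year 15 of its 30-year cycle; leap positions are 2, 5, 7, 10, 13, 16, 18, 21, 24, 26, 29, so it is a common year (354 days).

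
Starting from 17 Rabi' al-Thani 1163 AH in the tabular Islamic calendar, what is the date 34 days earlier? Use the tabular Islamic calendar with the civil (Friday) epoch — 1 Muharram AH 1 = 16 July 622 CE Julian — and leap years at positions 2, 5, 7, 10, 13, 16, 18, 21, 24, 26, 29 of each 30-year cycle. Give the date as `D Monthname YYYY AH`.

Counting 34 days back from JDN 2360319 reaches JDN 2360285, which is 13 Rabi' al-Awwal 1163 AH.

13 Rabi' al-Awwal 1163 AH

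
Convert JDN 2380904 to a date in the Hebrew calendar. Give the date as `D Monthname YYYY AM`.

21 Av 5566 AM

The Gregorian equivalent of JDN 2380904 is 5 August 1806.
In the Hebrew calendar that day is 21 Av 5566 AM.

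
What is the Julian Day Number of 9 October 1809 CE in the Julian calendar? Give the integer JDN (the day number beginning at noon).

2382077

Equivalently 21 October 1809 (Gregorian).
JDN 2400001 is 17 November 1858 CE (Gregorian), MJD 0; the target day is −17924 days from there, so JDN = 2382077.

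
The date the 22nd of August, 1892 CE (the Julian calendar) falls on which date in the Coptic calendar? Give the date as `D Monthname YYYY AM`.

Julian Day Number of the source date = 2412345.
Converting JDN 2412345 to the Coptic calendar gives 29 Mesori 1608 AM.

29 Mesori 1608 AM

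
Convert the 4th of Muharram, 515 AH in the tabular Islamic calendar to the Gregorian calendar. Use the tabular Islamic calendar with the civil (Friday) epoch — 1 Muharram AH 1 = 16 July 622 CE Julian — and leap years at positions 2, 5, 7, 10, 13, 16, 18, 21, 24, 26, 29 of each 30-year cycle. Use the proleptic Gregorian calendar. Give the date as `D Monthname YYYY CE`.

1 April 1121 CE

Julian Day Number of the source date = 2130587.
Converting JDN 2130587 to the Gregorian calendar gives 1 April 1121 CE.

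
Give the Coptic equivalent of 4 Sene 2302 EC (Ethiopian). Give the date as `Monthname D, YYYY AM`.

Paoni 4, 2026 AM

The source date corresponds to 14 June 2310 in the Gregorian calendar (JDN 2564934).
That day falls on 4 Paoni 2026 AM in the Coptic calendar.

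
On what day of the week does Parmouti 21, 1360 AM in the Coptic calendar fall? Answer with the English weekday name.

Tuesday

In the Gregorian calendar this is 26 April 1644 (JDN 2321635).
2321635 ≡ 1 (mod 7); counting from Monday = 0 gives Tuesday.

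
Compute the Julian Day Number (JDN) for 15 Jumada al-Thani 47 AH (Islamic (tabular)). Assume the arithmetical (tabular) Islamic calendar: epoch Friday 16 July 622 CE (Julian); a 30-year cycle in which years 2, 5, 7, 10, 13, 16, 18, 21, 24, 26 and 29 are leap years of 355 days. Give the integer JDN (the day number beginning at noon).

Equivalently 15 August 667 (proleptic Gregorian).
JDN 2451545 is 1 January 2000 CE (Gregorian); the target day is −486642 days from there, so JDN = 1964903.

1964903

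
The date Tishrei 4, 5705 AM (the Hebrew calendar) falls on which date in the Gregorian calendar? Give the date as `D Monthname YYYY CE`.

21 September 1944 CE

Julian Day Number of the source date = 2431355.
Converting JDN 2431355 to the Gregorian calendar gives 21 September 1944 CE.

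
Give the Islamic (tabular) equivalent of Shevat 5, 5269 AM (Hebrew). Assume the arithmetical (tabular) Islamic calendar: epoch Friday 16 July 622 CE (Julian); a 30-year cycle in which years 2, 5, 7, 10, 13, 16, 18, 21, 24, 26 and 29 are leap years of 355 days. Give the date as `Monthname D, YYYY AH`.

Both dates share Julian Day Number 2272216; in the tabular Islamic calendar that is 4 Ramadan 914 AH.

Ramadan 4, 914 AH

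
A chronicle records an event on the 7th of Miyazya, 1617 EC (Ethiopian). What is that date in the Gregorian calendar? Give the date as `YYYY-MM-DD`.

1625-04-12

Both dates share Julian Day Number 2314681; in the Gregorian calendar that is 12 April 1625 CE.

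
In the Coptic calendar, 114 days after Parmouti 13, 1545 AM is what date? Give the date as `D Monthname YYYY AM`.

Counting 114 days forward from JDN 2389198 reaches JDN 2389312, which is 7 Mesori 1545 AM.

7 Mesori 1545 AM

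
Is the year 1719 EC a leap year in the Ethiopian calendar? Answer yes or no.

1719 mod 4 = 3; in the Ethiopian calendar a year is leap when year mod 4 = 3, so it is a leap year.

yes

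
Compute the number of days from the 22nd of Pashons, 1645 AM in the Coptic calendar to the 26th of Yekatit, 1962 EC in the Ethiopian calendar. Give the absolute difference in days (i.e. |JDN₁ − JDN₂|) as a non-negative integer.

JDN of the first date = 2425762.
JDN of the second date = 2440651.
|2440651 − 2425762| = 14889.

14889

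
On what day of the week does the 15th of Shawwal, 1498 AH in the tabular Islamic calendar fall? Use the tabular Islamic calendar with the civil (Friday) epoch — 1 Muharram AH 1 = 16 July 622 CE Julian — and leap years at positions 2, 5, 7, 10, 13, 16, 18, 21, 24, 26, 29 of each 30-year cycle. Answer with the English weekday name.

Thursday

Equivalently 26 September 2075 Gregorian, JDN 2479207.
Since JDN mod 7 = 3 (0 = Monday), the day is Thursday.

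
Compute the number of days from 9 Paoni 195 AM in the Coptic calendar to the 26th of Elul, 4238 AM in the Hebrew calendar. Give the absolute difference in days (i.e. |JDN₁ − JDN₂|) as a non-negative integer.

First date → JDN 1896166; second date → JDN 1895900.
The interval is |1896166 − 1895900| = 266 days.

266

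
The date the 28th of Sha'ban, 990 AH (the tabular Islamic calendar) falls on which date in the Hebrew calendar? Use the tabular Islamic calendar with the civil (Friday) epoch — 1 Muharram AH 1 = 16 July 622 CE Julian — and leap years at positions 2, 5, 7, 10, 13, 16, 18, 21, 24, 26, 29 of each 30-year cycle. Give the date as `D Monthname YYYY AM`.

Both dates share Julian Day Number 2299143; in the Hebrew calendar that is 1 Tishrei 5343 AM.

1 Tishrei 5343 AM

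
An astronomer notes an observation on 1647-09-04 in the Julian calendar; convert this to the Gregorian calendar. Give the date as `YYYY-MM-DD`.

At this point the Julian calendar is 10 days behind the Gregorian.
4 September 1647 Julian + 10 days → 14 September 1647 Gregorian.

1647-09-14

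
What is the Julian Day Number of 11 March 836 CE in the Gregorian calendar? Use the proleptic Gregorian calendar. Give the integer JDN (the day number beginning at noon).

2026473

JDN 2400001 is 17 November 1858 CE (Gregorian), MJD 0; the target day is −373528 days from there, so JDN = 2026473.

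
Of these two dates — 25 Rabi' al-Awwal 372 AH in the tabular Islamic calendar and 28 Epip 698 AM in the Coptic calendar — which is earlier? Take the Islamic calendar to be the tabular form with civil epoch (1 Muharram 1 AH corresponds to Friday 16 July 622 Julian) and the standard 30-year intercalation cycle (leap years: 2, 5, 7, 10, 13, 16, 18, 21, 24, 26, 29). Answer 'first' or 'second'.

second

The two dates have Julian Day Numbers 2079993 and 2079936 respectively.
Since 2079936 < 2079993, the second date comes first.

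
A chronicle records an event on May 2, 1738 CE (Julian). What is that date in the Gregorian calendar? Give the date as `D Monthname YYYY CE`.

13 May 1738 CE

The Julian–Gregorian offset here is 11 days (Julian trailing).
2 May 1738 Julian + 11 days → 13 May 1738 Gregorian.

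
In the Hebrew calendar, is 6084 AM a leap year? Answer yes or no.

Hebrew year 6084 is year 4 of its 19-year Metonic cycle; leap years are at positions 3, 6, 8, 11, 14, 17, 19, so it is a common year (12 months).

no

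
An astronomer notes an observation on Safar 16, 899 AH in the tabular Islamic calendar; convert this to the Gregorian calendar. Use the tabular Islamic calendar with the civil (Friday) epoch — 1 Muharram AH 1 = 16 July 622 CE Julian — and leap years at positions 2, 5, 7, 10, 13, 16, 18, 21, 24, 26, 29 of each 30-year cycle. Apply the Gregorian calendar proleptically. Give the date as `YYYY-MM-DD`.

Julian Day Number of the source date = 2266706.
Converting JDN 2266706 to the Gregorian calendar gives 5 December 1493 CE.

1493-12-05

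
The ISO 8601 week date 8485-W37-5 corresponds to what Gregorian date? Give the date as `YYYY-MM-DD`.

ISO week 1 of 8485 is the week containing the first Thursday of 8485.
Week 37, day 5 (Friday) lands on 8485-09-14.

8485-09-14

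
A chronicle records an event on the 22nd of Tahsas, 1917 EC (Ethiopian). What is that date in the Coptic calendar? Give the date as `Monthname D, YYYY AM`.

The source date corresponds to 31 December 1924 in the Gregorian calendar (JDN 2424151).
That day falls on 22 Koiak 1641 AM in the Coptic calendar.

Koiak 22, 1641 AM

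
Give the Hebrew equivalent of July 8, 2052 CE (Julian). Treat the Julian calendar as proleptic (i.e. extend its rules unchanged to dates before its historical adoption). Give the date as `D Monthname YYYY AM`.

The source date corresponds to 21 July 2052 in the Gregorian calendar (JDN 2470740).
That day falls on 24 Tammuz 5812 AM in the Hebrew calendar.

24 Tammuz 5812 AM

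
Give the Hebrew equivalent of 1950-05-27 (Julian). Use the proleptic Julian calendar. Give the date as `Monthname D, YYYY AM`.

Sivan 24, 5710 AM

Both dates share Julian Day Number 2433442; in the Hebrew calendar that is 24 Sivan 5710 AM.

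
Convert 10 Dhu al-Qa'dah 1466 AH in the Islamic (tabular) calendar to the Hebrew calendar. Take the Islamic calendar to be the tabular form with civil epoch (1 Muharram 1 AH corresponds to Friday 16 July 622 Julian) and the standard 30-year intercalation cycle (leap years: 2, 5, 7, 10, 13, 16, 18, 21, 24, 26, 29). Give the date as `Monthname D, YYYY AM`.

Both dates share Julian Day Number 2467891; in the Hebrew calendar that is 11 Tishrei 5805 AM.

Tishrei 11, 5805 AM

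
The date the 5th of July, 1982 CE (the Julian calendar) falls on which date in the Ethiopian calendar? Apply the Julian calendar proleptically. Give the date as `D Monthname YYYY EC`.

The source date corresponds to 18 July 1982 in the Gregorian calendar (JDN 2445169).
That day falls on 11 Hamle 1974 EC in the Ethiopian calendar.

11 Hamle 1974 EC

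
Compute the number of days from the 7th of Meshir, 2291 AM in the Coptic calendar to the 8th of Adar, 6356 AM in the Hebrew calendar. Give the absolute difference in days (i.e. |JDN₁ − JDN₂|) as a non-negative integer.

JDN of the first date = 2661608.
JDN of the second date = 2669289.
|2669289 − 2661608| = 7681.

7681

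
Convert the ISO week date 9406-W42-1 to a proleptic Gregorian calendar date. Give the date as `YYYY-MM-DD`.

ISO week 1 of 9406 is the week containing the first Thursday of 9406.
Week 42, day 1 (Monday) lands on 9406-10-13.

9406-10-13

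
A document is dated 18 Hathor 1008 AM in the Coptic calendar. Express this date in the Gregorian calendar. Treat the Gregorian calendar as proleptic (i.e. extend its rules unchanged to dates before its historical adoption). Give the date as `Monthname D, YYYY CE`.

Julian Day Number of the source date = 2192914.
Converting JDN 2192914 to the Gregorian calendar gives 22 November 1291 CE.

November 22, 1291 CE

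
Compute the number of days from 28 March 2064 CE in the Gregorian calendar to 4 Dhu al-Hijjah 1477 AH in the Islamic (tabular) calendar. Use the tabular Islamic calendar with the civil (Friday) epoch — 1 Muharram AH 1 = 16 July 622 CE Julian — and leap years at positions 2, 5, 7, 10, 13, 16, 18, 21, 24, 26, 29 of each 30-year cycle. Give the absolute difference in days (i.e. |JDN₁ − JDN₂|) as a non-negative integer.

3195

JDN of the first date = 2475008.
JDN of the second date = 2471813.
|2471813 − 2475008| = 3195.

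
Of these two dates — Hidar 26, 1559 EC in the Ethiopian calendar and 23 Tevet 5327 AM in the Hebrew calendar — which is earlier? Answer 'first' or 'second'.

first

First date → JDN 2293365; second date → JDN 2293408.
JDN 2293365 < JDN 2293408, so the first date is earlier.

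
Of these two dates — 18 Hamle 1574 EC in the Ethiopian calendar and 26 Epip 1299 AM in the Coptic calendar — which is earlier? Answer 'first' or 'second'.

Converting both to JDN: 2299076 vs 2299449; the smaller is the first.

first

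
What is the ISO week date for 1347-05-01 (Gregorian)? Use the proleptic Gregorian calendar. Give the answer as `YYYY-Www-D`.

The weekday is Monday (ISO weekday 1).
That Monday belongs to ISO week 18 of ISO year 1347.

1347-W18-1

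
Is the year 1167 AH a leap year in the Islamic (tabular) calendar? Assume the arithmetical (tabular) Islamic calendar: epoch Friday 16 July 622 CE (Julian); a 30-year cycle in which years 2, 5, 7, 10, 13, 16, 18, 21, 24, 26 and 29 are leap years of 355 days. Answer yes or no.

no

Year 1167 AH is year 27 of its 30-year cycle; leap positions are 2, 5, 7, 10, 13, 16, 18, 21, 24, 26, 29, so it is a common year (354 days).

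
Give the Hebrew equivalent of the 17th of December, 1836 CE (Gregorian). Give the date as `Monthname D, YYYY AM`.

Tevet 9, 5597 AM

Julian Day Number of the source date = 2391996.
Converting JDN 2391996 to the Hebrew calendar gives 9 Tevet 5597 AM.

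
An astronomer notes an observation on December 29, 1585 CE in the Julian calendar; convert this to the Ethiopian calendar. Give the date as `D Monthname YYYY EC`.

3 Tir 1578 EC

Julian Day Number of the source date = 2300342.
Converting JDN 2300342 to the Ethiopian calendar gives 3 Tir 1578 EC.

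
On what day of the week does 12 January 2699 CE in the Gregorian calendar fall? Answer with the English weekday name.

Thursday

Since JDN mod 7 = 3 (0 = Monday), the day is Thursday.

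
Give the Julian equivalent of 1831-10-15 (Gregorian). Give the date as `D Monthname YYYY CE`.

3 October 1831 CE

The Julian–Gregorian offset here is 12 days (Julian trailing).
15 October 1831 Gregorian − 12 days → 3 October 1831 Julian.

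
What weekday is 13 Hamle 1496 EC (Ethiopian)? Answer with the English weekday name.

Sunday

This is JDN 2270582 (17 July 1504 Gregorian).
Since JDN mod 7 = 6 (0 = Monday), the day is Sunday.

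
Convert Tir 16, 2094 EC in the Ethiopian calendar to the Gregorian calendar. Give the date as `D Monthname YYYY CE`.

Julian Day Number of the source date = 2488824.
Converting JDN 2488824 to the Gregorian calendar gives 25 January 2102 CE.

25 January 2102 CE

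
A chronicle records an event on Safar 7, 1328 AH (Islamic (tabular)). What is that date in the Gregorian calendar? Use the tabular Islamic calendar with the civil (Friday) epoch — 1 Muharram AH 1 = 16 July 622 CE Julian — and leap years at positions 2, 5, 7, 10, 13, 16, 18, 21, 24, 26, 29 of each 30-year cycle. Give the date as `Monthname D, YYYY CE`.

February 18, 1910 CE

Both dates share Julian Day Number 2418721; in the Gregorian calendar that is 18 February 1910 CE.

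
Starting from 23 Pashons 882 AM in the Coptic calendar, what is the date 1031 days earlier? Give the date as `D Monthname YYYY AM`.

28 Epip 879 AM

The starting date is JDN 2147077; 2147077 − 1031 = 2146046.
JDN 2146046 corresponds to 28 Epip 879 AM.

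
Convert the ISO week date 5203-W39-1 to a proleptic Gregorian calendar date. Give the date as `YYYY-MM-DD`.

5203-09-22

ISO week 1 of 5203 is the week containing the first Thursday of 5203.
Week 39, day 1 (Monday) lands on 5203-09-22.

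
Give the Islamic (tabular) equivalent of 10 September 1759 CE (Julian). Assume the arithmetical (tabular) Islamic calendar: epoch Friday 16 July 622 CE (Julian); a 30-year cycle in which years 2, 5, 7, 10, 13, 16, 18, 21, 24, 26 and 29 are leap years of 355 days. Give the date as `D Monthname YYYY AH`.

Both dates share Julian Day Number 2363785; in the tabular Islamic calendar that is 28 Muharram 1173 AH.

28 Muharram 1173 AH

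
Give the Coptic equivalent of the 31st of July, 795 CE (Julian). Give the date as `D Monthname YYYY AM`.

7 Mesori 511 AM

Julian Day Number of the source date = 2011643.
Converting JDN 2011643 to the Coptic calendar gives 7 Mesori 511 AM.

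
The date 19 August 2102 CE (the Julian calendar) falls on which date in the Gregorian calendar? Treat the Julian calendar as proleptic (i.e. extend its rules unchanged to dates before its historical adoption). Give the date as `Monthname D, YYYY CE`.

September 2, 2102 CE

At this point the Julian calendar is 14 days behind the Gregorian.
19 August 2102 Julian + 14 days → 2 September 2102 Gregorian.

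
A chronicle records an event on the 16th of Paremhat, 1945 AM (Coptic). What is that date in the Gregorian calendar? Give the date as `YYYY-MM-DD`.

Julian Day Number of the source date = 2535271.
Converting JDN 2535271 to the Gregorian calendar gives 27 March 2229 CE.

2229-03-27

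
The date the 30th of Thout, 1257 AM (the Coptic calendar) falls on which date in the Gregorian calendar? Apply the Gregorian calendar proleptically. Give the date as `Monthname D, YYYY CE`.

Both dates share Julian Day Number 2283813; in the Gregorian calendar that is 7 October 1540 CE.

October 7, 1540 CE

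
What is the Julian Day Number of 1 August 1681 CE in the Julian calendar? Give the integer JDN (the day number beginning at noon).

2335256

In the Gregorian calendar the same day is 11 August 1681.
JDN 2400001 is 17 November 1858 CE (Gregorian), MJD 0; the target day is −64745 days from there, so JDN = 2335256.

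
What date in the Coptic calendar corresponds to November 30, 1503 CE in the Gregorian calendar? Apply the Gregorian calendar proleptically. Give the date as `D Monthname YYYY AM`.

23 Hathor 1220 AM

Both dates share Julian Day Number 2270352; in the Coptic calendar that is 23 Hathor 1220 AM.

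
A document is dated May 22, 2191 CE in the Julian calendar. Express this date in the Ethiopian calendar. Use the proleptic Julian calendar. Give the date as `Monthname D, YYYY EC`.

Both dates share Julian Day Number 2521462; in the Ethiopian calendar that is 27 Ginbot 2183 EC.

Ginbot 27, 2183 EC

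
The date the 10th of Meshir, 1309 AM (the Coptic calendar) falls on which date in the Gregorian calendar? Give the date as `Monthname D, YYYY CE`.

Julian Day Number of the source date = 2302936.
Converting JDN 2302936 to the Gregorian calendar gives 14 February 1593 CE.

February 14, 1593 CE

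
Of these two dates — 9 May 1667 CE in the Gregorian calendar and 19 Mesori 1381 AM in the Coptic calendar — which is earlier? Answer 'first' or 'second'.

First date → JDN 2330048; second date → JDN 2329423.
JDN 2329423 < JDN 2330048, so the second date is earlier.

second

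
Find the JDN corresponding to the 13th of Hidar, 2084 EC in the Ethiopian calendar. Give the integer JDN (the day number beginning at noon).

2485109

Equivalently 23 November 2091 (Gregorian).
JDN 2400001 is 17 November 1858 CE (Gregorian), MJD 0; the target day is +85108 days from there, so JDN = 2485109.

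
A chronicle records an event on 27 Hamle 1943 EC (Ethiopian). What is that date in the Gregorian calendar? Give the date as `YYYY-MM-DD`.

1951-08-03

Both dates share Julian Day Number 2433862; in the Gregorian calendar that is 3 August 1951 CE.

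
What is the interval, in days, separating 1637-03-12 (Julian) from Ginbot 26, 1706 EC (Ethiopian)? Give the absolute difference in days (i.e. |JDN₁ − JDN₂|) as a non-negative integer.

28194

JDN of the first date = 2319043.
JDN of the second date = 2347237.
|2347237 − 2319043| = 28194.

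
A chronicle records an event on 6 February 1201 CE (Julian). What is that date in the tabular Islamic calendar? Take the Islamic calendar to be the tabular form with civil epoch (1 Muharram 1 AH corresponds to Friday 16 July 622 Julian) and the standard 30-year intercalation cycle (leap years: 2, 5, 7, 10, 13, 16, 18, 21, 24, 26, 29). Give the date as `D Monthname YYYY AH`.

The source date corresponds to 13 February 1201 in the proleptic Gregorian calendar (JDN 2159760).
That day falls on 29 Rabi' al-Thani 597 AH in the tabular Islamic calendar.

29 Rabi' al-Thani 597 AH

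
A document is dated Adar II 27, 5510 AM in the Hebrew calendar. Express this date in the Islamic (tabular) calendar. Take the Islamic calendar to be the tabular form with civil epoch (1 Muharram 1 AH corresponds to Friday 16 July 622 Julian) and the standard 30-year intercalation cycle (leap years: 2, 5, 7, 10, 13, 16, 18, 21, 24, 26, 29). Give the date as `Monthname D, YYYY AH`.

Rabi' al-Thani 26, 1163 AH

Julian Day Number of the source date = 2360328.
Converting JDN 2360328 to the tabular Islamic calendar gives 26 Rabi' al-Thani 1163 AH.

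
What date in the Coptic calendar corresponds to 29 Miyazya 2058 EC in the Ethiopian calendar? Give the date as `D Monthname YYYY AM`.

Julian Day Number of the source date = 2475778.
Converting JDN 2475778 to the Coptic calendar gives 29 Parmouti 1782 AM.

29 Parmouti 1782 AM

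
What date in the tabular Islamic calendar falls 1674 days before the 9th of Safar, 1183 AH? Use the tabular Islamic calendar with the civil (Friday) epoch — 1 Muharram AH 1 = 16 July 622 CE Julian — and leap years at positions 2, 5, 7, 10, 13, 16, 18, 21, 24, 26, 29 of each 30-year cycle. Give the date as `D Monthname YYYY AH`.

18 Jumada al-Awwal 1178 AH

JDN of the 9th of Safar, 1183 AH = 2367339.
2367339 − 1674 = 2365665.
JDN 2365665 in the tabular Islamic calendar is 18 Jumada al-Awwal 1178 AH.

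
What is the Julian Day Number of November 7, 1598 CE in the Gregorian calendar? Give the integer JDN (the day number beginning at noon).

2305028

JDN 2400001 is 17 November 1858 CE (Gregorian), MJD 0; the target day is −94973 days from there, so JDN = 2305028.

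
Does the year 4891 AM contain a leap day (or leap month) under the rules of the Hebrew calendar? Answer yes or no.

yes

Hebrew year 4891 is year 8 of its 19-year Metonic cycle; leap years are at positions 3, 6, 8, 11, 14, 17, 19, so it is a leap year (13 months).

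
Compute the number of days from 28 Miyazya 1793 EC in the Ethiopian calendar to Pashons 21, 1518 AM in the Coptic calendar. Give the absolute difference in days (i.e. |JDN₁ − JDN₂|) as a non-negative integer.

First date → JDN 2378986; second date → JDN 2379374.
The interval is |2378986 − 2379374| = 388 days.

388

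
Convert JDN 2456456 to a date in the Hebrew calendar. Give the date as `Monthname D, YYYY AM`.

The Gregorian equivalent of JDN 2456456 is 12 June 2013.
In the Hebrew calendar that day is Tammuz 4, 5773 AM.

Tammuz 4, 5773 AM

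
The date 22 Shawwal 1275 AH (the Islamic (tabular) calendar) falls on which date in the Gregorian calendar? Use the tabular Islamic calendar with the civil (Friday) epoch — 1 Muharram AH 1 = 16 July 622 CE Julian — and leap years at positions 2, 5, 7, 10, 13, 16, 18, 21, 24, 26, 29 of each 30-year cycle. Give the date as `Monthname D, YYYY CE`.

Julian Day Number of the source date = 2400190.
Converting JDN 2400190 to the Gregorian calendar gives 25 May 1859 CE.

May 25, 1859 CE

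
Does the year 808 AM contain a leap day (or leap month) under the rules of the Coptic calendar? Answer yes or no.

no

808 mod 4 = 0; in the Coptic calendar a year is leap when year mod 4 = 3, so it is a common year.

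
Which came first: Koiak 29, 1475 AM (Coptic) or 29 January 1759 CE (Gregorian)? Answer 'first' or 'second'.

first

Converting both to JDN: 2363526 vs 2363550; the smaller is the first.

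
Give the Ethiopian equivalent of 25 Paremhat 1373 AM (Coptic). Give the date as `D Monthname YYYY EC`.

Both dates share Julian Day Number 2326357; in the Ethiopian calendar that is 25 Megabit 1649 EC.

25 Megabit 1649 EC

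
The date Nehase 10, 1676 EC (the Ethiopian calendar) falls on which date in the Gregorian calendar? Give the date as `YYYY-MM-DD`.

1684-08-13

Both dates share Julian Day Number 2336354; in the Gregorian calendar that is 13 August 1684 CE.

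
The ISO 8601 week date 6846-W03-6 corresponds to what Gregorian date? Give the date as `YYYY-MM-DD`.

ISO week 1 of 6846 is the week containing the first Thursday of 6846.
Week 3, day 6 (Saturday) lands on 6846-01-20.

6846-01-20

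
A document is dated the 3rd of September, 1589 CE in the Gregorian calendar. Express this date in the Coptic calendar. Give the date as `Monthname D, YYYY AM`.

Pi Kogi Enavot 1, 1305 AM

Julian Day Number of the source date = 2301676.
Converting JDN 2301676 to the Coptic calendar gives 1 Pi Kogi Enavot 1305 AM.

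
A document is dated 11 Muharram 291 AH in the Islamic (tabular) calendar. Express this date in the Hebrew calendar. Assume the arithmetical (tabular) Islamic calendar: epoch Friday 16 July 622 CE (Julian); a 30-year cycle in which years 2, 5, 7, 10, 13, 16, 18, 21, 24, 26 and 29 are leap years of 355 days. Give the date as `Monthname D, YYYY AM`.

Julian Day Number of the source date = 2051216.
Converting JDN 2051216 to the Hebrew calendar gives 12 Kislev 4664 AM.

Kislev 12, 4664 AM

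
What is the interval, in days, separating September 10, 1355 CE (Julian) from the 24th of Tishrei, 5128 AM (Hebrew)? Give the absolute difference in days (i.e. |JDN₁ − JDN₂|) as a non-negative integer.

First date → JDN 2216224; second date → JDN 2220615.
The interval is |2216224 − 2220615| = 4391 days.

4391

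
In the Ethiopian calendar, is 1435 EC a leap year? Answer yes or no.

yes

1435 mod 4 = 3; in the Ethiopian calendar a year is leap when year mod 4 = 3, so it is a leap year.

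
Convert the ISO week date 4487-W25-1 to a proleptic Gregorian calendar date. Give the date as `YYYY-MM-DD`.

ISO week 1 of 4487 is the week containing the first Thursday of 4487.
Week 25, day 1 (Monday) lands on 4487-06-16.

4487-06-16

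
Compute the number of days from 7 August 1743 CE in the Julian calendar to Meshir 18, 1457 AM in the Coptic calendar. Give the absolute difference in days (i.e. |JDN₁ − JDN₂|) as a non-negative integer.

906

First date → JDN 2357907; second date → JDN 2357001.
The interval is |2357907 − 2357001| = 906 days.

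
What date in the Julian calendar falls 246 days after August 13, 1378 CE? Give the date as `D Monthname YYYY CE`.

16 April 1379 CE

Counting 246 days forward from JDN 2224597 reaches JDN 2224843, which is 16 April 1379 CE.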